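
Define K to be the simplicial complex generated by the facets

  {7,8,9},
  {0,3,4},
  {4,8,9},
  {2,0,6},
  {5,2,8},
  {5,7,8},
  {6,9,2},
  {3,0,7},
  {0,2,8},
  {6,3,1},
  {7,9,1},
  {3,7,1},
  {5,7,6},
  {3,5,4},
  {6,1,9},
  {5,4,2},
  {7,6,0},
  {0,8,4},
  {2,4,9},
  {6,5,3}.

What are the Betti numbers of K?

Take the total order 0 < 1 < 2 < 3 < 4 < 5 < 6 < 7 < 8 < 9 on the vertex set. Then K (dimension 2) consists of the simplices:

  0-simplices (10): [0], [1], [2], [3], [4], [5], [6], [7], [8], [9]
  1-simplices (30): (30 of them)
  2-simplices (20): (20 of them)

Hence C_0 ≅ Z^10, C_1 ≅ Z^30, C_2 ≅ Z^20.

The boundary map ∂_1: C_1 → C_0 maps an edge to its endpoints' difference, ∂[p,q] = q − p.
This gives a 10×30 integer matrix of rank 9; reducing to Smith normal form yields diagonal entries (1,1,1,1,1,1,1,1,1).

Boundary ∂_2: C_2 → C_1 sends each 2-simplex [p,q,r] to [q,r] − [p,r] + [p,q]. For instance
  ∂[1,6,9] = [6,9] − [1,9] + [1,6],
  ∂[0,2,6] = [2,6] − [0,6] + [0,2].
The 30×20 boundary matrix has rank 20 and Smith normal form diag(1,1,1,1,1,1,1,1,1,1,1,1,1,1,1,1,1,1,1,2).

Reading off H_k = ker ∂_k / im ∂_{k+1}:

  H_0: rank C_0 − rank ∂_1 = 10 − 9 = 1, and the invariant factors of ∂_1 are all 1, so H_0 = Z.
  H_1: rank ker ∂_1 − rank ∂_2 = (30 − 9) − 20 = 1, and ∂_2 has invariant factor 2 > 1, so H_1 = Z ⊕ Z/2Z.
  H_2: rank ker ∂_2 − rank ∂_3 = (20 − 20) − 0 = 0, and there is no ∂_3, so H_2 = 0.

(K is a triangulation of the Klein bottle.)

Hence the Betti numbers are b_0 = 1, b_1 = 1, b_2 = 0.

b_0 = 1, b_1 = 1, b_2 = 0.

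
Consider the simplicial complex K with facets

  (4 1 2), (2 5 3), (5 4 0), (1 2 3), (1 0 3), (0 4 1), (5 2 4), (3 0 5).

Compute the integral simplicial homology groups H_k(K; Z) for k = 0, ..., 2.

Fix the vertex order 0 < 1 < 2 < 3 < 4 < 5 and write every simplex with vertices in increasing order. Then dim K = 2 and the simplices of K are:

  0-simplices (6): [0], [1], [2], [3], [4], [5]
  1-simplices (12): [0,1], [0,3], [0,4], [0,5], [1,2], [1,3], [1,4], [2,3], [2,4], [2,5], [3,5], [4,5]
  2-simplices (8): [0,1,3], [0,1,4], [0,3,5], [0,4,5], [1,2,3], [1,2,4], [2,3,5], [2,4,5]

Hence C_0 ≅ Z^6, C_1 ≅ Z^12, C_2 ≅ Z^8.

The boundary map ∂_1: C_1 → C_0 maps an edge to its endpoints' difference, ∂[p,q] = q − p. For instance
  ∂[2,5] = [5] − [2].
The resulting 6×12 matrix has rank 5, and its Smith normal form has invariant factors (1,1,1,1,1).

The boundary map ∂_2: C_2 → C_1 sends each 2-simplex [p,q,r] to [q,r] − [p,r] + [p,q]. For instance
  ∂[2,4,5] = [4,5] − [2,5] + [2,4],
  ∂[2,3,5] = [3,5] − [2,5] + [2,3].
This gives a 12×8 integer matrix of rank 7; reducing to Smith normal form yields diagonal entries (1,1,1,1,1,1,1).

Computing H_k = (kernel of ∂_k) / (image of ∂_{k+1}):

  H_0: rank C_0 − rank ∂_1 = 6 − 5 = 1, and the invariant factors of ∂_1 are all 1, so H_0 = Z.
  H_1: rank ker ∂_1 − rank ∂_2 = (12 − 5) − 7 = 0, and the invariant factors of ∂_2 are all 1, so H_1 = 0.
  H_2: rank ker ∂_2 − rank ∂_3 = (8 − 7) − 0 = 1, and there is no ∂_3, so H_2 = Z.

As a check, the Euler characteristic is 6 − 12 + 8 = 2, which agrees with 1 − 0 + 1 = 2.
(K is a triangulation of the 2-sphere S^2.)

H_0 = Z,  H_1 = 0,  H_2 = Z.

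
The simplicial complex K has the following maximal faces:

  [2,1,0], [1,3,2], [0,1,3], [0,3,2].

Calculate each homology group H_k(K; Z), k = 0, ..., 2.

H_0 ≅ Z,  H_1 = 0,  H_2 ≅ Z.

Order the vertices as 0 < 1 < 2 < 3. Listing each simplex with vertices in this order, K has dimension 2 with simplices:

  0-simplices (4): [0], [1], [2], [3]
  1-simplices (6): [0,1], [0,2], [0,3], [1,2], [1,3], [2,3]
  2-simplices (4): [0,1,2], [0,1,3], [0,2,3], [1,2,3]

giving chain groups C_0 ≅ Z^4, C_1 ≅ Z^6, C_2 ≅ Z^4.

The boundary map ∂_1: C_1 → C_0 maps an edge to its endpoints' difference, ∂[p,q] = q − p.
This gives a 4×6 integer matrix of rank 3; reducing to Smith normal form yields diagonal entries (1,1,1).

The boundary map ∂_2: C_2 → C_1 acts by ∂[p,q,r] = [q,r] − [p,r] + [p,q]. For instance
  ∂[1,2,3] = [2,3] − [1,3] + [1,2],
  ∂[0,1,3] = [1,3] − [0,3] + [0,1].
The 6×4 boundary matrix has rank 3 and Smith normal form diag(1,1,1).

Reading off H_k = ker ∂_k / im ∂_{k+1}:

  H_0: rank C_0 − rank ∂_1 = 4 − 3 = 1, and the invariant factors of ∂_1 are all 1, so H_0 ≅ Z.
  H_1: rank ker ∂_1 − rank ∂_2 = (6 − 3) − 3 = 0, and the invariant factors of ∂_2 are all 1, so H_1 ≅ 0.
  H_2: rank ker ∂_2 − rank ∂_3 = (4 − 3) − 0 = 1, and there is no ∂_3, so H_2 ≅ Z.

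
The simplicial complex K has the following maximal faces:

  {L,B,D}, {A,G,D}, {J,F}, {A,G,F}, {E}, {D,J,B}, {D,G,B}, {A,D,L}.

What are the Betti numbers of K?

b_0 = 2, b_1 = 1, b_2 = 0.

Order the vertices as A < B < D < E < F < G < J < L. Listing each simplex with vertices in this order, K has dimension 2 with simplices:

  0-simplices (8): A, B, D, E, F, G, J, L
  1-simplices (13): AD, AF, AG, AL, BD, BG, BJ, BL, DG, DJ, DL, FG, FJ
  2-simplices (6): ADG, ADL, AFG, BDG, BDJ, BDL

so the chain groups are C_0 ≅ Z^8, C_1 ≅ Z^13, C_2 ≅ Z^6.

The boundary map ∂_1: C_1 → C_0 sends each edge [p,q] (with p < q) to q − p. For instance
  ∂DL = L − D.
The 8×13 boundary matrix has rank 6 and Smith normal form diag(1,1,1,1,1,1).

Boundary ∂_2: C_2 → C_1 sends each 2-simplex [p,q,r] to [q,r] − [p,r] + [p,q]. For instance
  ∂AFG = FG − AG + AF,
  ∂BDG = DG − BG + BD.
The 13×6 boundary matrix has rank 6 and Smith normal form diag(1,1,1,1,1,1).

From H_k ≅ ker(∂_k) / im(∂_{k+1}) we obtain:

  H_0: rank C_0 − rank ∂_1 = 8 − 6 = 2, and the invariant factors of ∂_1 are all 1, so H_0 = Z^2.
  H_1: rank ker ∂_1 − rank ∂_2 = (13 − 6) − 6 = 1, and the invariant factors of ∂_2 are all 1, so H_1 = Z.
  H_2: rank ker ∂_2 − rank ∂_3 = (6 − 6) − 0 = 0, and there is no ∂_3, so H_2 = 0.

Hence the Betti numbers are b_0 = 2, b_1 = 1, b_2 = 0.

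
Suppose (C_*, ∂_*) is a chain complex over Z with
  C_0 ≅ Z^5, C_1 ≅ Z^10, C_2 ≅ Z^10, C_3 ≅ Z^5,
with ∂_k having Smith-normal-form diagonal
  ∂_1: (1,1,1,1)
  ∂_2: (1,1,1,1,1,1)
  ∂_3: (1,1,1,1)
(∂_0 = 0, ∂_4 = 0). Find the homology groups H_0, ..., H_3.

H_0 = Z,  H_1 = 0,  H_2 = 0,  H_3 = Z.

H_0: b_0 = 5 − 0 − 4 = 1; torsion from ∂_1 factors > 1: none. So H_0 = Z.
H_1: b_1 = 10 − 4 − 6 = 0; torsion from ∂_2 factors > 1: none. So H_1 = 0.
H_2: b_2 = 10 − 6 − 4 = 0; torsion from ∂_3 factors > 1: none. So H_2 = 0.
H_3: b_3 = 5 − 4 − 0 = 1; torsion from ∂_4 factors > 1: none. So H_3 = Z.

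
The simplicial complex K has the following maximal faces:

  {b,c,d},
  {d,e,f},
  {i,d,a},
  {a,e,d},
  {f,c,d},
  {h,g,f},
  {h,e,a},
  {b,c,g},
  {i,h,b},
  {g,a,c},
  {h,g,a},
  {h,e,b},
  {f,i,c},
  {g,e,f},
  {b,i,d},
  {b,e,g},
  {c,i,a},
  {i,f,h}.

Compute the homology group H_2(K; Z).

We work with the vertex ordering a < b < c < d < e < f < g < h < i. The simplices of K, each written with vertices in increasing order, are:

  0-simplices (9): a, b, c, d, e, f, g, h, i
  1-simplices (27): ac, ad, ae, ag, ah, ai, bc, bd, be, bg, bh, bi, cd, cf, cg, ci, de, df, di, ef, eg, eh, fg, fh, fi, gh, hi
  2-simplices (18): acg, aci, ade, adi, aeh, agh, bcd, bcg, bdi, beg, beh, bhi, cdf, cfi, def, efg, fgh, fhi

so the chain groups are C_0 ≅ Z^9, C_1 ≅ Z^27, C_2 ≅ Z^18.

The boundary map ∂_1: C_1 → C_0 maps an edge to its endpoints' difference, ∂[p,q] = q − p.
This gives a 9×27 integer matrix of rank 8; reducing to Smith normal form yields diagonal entries (1,1,1,1,1,1,1,1).

Boundary ∂_2: C_2 → C_1 maps a triangle to the signed sum of its edges. For instance
  ∂aeh = eh − ah + ae,
  ∂def = ef − df + de.
The 27×18 boundary matrix has rank 18 and Smith normal form diag(1,1,1,1,1,1,1,1,1,1,1,1,1,1,1,1,1,2).

Now H_k = ker ∂_k / im ∂_{k+1}, so:

  H_2: rank ker ∂_2 − rank ∂_3 = (18 − 18) − 0 = 0, and there is no ∂_3, so H_2 ≅ 0.

H_2 ≅ 0.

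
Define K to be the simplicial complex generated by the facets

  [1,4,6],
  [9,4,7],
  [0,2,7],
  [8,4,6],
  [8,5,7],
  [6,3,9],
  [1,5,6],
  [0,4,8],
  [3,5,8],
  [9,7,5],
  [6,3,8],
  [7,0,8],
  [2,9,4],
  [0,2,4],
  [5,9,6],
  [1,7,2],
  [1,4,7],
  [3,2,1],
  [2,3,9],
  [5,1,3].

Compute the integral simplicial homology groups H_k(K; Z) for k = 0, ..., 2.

Take the total order 0 < 1 < 2 < 3 < 4 < 5 < 6 < 7 < 8 < 9 on the vertex set. Then K (dimension 2) consists of the simplices:

  0-simplices (10): [0], [1], [2], [3], [4], [5], [6], [7], [8], [9]
  1-simplices (30): (30 of them)
  2-simplices (20): (20 of them)

giving chain groups C_0 ≅ Z^10, C_1 ≅ Z^30, C_2 ≅ Z^20.

∂_1: C_1 → C_0 sends each edge [p,q] (with p < q) to q − p.
This gives a 10×30 integer matrix of rank 9; reducing to Smith normal form yields diagonal entries (1,1,1,1,1,1,1,1,1).

The boundary map ∂_2: C_2 → C_1 maps a triangle to the signed sum of its edges. For instance
  ∂[4,6,8] = [6,8] − [4,8] + [4,6],
  ∂[3,5,8] = [5,8] − [3,8] + [3,5].
This gives a 30×20 integer matrix of rank 20; reducing to Smith normal form yields diagonal entries (1,1,1,1,1,1,1,1,1,1,1,1,1,1,1,1,1,1,1,2).

Computing H_k = (kernel of ∂_k) / (image of ∂_{k+1}):

  H_0: rank C_0 − rank ∂_1 = 10 − 9 = 1, and the invariant factors of ∂_1 are all 1, so H_0 ≅ Z.
  H_1: rank ker ∂_1 − rank ∂_2 = (30 − 9) − 20 = 1, and ∂_2 has invariant factor 2 > 1, so H_1 ≅ Z ⊕ Z/2Z.
  H_2: rank ker ∂_2 − rank ∂_3 = (20 − 20) − 0 = 0, and there is no ∂_3, so H_2 ≅ 0.

H_0 = Z,  H_1 = Z ⊕ Z/2Z,  H_2 = 0.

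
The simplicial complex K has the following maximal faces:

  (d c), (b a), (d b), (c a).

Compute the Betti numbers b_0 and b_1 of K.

b_0 = 1, b_1 = 1.

Fix the vertex order a < b < c < d and write every simplex with vertices in increasing order. Then dim K = 1 and the simplices of K are:

  0-simplices (4): a, b, c, d
  1-simplices (4): ab, ac, bd, cd

Hence C_0 ≅ Z^4, C_1 ≅ Z^4.

∂_1: C_1 → C_0 sends each edge [p,q] (with p < q) to q − p. For instance
  ∂ab = b − a.
This gives a 4×4 integer matrix of rank 3; reducing to Smith normal form yields diagonal entries (1,1,1).

Now H_k = ker ∂_k / im ∂_{k+1}, so:

  H_0: rank C_0 − rank ∂_1 = 4 − 3 = 1, and the invariant factors of ∂_1 are all 1, so H_0 = Z.
  H_1: rank ker ∂_1 − rank ∂_2 = (4 − 3) − 0 = 1, and there is no ∂_2, so H_1 = Z.

As a check, the Euler characteristic is 4 − 4 = 0, which agrees with 1 − 1 = 0.

Hence the Betti numbers are b_0 = 1, b_1 = 1.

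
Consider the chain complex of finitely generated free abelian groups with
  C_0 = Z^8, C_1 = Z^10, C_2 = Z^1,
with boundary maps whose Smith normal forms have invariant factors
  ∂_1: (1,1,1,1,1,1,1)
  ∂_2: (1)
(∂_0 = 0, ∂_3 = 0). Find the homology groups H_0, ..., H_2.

H_0 = Z,  H_1 = Z^2,  H_2 = 0.

H_0: b_0 = 8 − 0 − 7 = 1; torsion from ∂_1 factors > 1: none. So H_0 = Z.
H_1: b_1 = 10 − 7 − 1 = 2; torsion from ∂_2 factors > 1: none. So H_1 = Z^2.
H_2: b_2 = 1 − 1 − 0 = 0; torsion from ∂_3 factors > 1: none. So H_2 = 0.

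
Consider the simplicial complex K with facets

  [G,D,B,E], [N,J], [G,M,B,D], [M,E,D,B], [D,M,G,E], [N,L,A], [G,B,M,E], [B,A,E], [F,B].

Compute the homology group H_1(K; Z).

Take the total order A < B < D < E < F < G < J < L < M < N on the vertex set. Then K (dimension 3) consists of the simplices:

  0-simplices (10): A, B, D, E, F, G, J, L, M, N
  1-simplices (17): AB, AE, AL, AN, BD, BE, BF, BG, BM, DE, DG, DM, EG, EM, GM, JN, LN
  2-simplices (12): ABE, ALN, BDE, BDG, BDM, BEG, BEM, BGM, DEG, DEM, DGM, EGM
  3-simplices (5): BDEG, BDEM, BDGM, BEGM, DEGM

Hence C_0 ≅ Z^10, C_1 ≅ Z^17, C_2 ≅ Z^12, C_3 ≅ Z^5.

Boundary ∂_1: C_1 → C_0 maps an edge to its endpoints' difference, ∂[p,q] = q − p.
As a 10×17 matrix over Z this has rank 9, with invariant factors (1,1,1,1,1,1,1,1,1).

Boundary ∂_2: C_2 → C_1 sends each 2-simplex [p,q,r] to [q,r] − [p,r] + [p,q]. For instance
  ∂BEG = EG − BG + BE,
  ∂DGM = GM − DM + DG.
This gives a 17×12 integer matrix of rank 8; reducing to Smith normal form yields diagonal entries (1,1,1,1,1,1,1,1).

∂_3: C_3 → C_2 sends each 3-simplex σ to the alternating sum Σ_i (−1)^i (σ with its i-th vertex removed). For instance
  ∂BDEM = DEM − BEM + BDM − BDE,
  ∂DEGM = EGM − DGM + DEM − DEG.
As a 12×5 matrix over Z this has rank 4, with invariant factors (1,1,1,1).

Reading off H_k = ker ∂_k / im ∂_{k+1}:

  H_1: rank ker ∂_1 − rank ∂_2 = (17 − 9) − 8 = 0, and the invariant factors of ∂_2 are all 1, so H_1 ≅ 0.

H_1 = 0.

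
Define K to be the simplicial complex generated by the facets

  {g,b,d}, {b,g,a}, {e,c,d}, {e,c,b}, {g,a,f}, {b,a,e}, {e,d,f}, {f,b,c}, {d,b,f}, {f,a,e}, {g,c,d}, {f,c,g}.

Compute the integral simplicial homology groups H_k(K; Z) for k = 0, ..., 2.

Order the vertices as a < b < c < d < e < f < g. Listing each simplex with vertices in this order, K has dimension 2 with simplices:

  0-simplices (7): a, b, c, d, e, f, g
  1-simplices (18): ab, ae, af, ag, bc, bd, be, bf, bg, cd, ce, cf, cg, de, df, dg, ef, fg
  2-simplices (12): abe, abg, aef, afg, bce, bcf, bdf, bdg, cde, cdg, cfg, def

Hence C_0 ≅ Z^7, C_1 ≅ Z^18, C_2 ≅ Z^12.

∂_1: C_1 → C_0 sends each edge [p,q] (with p < q) to q − p.
As a 7×18 matrix over Z this has rank 6, with invariant factors (1,1,1,1,1,1).

∂_2: C_2 → C_1 sends each 2-simplex [p,q,r] to [q,r] − [p,r] + [p,q]. For instance
  ∂abg = bg − ag + ab,
  ∂cdg = dg − cg + cd.
The resulting 18×12 matrix has rank 12, and its Smith normal form has invariant factors (1,1,1,1,1,1,1,1,1,1,1,2).

Computing H_k = (kernel of ∂_k) / (image of ∂_{k+1}):

  H_0: rank C_0 − rank ∂_1 = 7 − 6 = 1, and the invariant factors of ∂_1 are all 1, so H_0 = Z.
  H_1: rank ker ∂_1 − rank ∂_2 = (18 − 6) − 12 = 0, and ∂_2 has invariant factor 2 > 1, so H_1 = Z/2Z.
  H_2: rank ker ∂_2 − rank ∂_3 = (12 − 12) − 0 = 0, and there is no ∂_3, so H_2 = 0.

As a check, the Euler characteristic is 7 − 18 + 12 = 1, which agrees with 1 − 0 + 0 = 1.
(K is a triangulation of the real projective plane RP^2.)

H_0 = Z,  H_1 = Z/2Z,  H_2 = 0.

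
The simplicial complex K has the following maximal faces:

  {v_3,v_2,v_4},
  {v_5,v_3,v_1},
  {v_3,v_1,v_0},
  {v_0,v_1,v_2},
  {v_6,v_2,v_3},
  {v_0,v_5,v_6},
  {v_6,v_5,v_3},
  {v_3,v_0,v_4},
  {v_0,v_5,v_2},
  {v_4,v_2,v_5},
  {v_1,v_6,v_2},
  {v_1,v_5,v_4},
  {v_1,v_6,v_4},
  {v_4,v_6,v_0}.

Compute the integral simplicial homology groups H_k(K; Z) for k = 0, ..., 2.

Take the total order v_0 < v_1 < v_2 < v_3 < v_4 < v_5 < v_6 on the vertex set. Then K (dimension 2) consists of the simplices:

  0-simplices (7): [v_0], [v_1], [v_2], [v_3], [v_4], [v_5], [v_6]
  1-simplices (21): (21 of them)
  2-simplices (14): (14 of them)

giving chain groups C_0 ≅ Z^7, C_1 ≅ Z^21, C_2 ≅ Z^14.

∂_1: C_1 → C_0 is given by ∂[p,q] = [q] − [p].
As a 7×21 matrix over Z this has rank 6, with invariant factors (1,1,1,1,1,1).

∂_2: C_2 → C_1 maps a triangle to the signed sum of its edges. For instance
  ∂[v_2,v_4,v_5] = [v_4,v_5] − [v_2,v_5] + [v_2,v_4],
  ∂[v_1,v_3,v_5] = [v_3,v_5] − [v_1,v_5] + [v_1,v_3].
The 21×14 boundary matrix has rank 13 and Smith normal form diag(1,1,1,1,1,1,1,1,1,1,1,1,1).

Now H_k = ker ∂_k / im ∂_{k+1}, so:

  H_0: rank C_0 − rank ∂_1 = 7 − 6 = 1, and the invariant factors of ∂_1 are all 1, so H_0 ≅ Z.
  H_1: rank ker ∂_1 − rank ∂_2 = (21 − 6) − 13 = 2, and the invariant factors of ∂_2 are all 1, so H_1 ≅ Z^2.
  H_2: rank ker ∂_2 − rank ∂_3 = (14 − 13) − 0 = 1, and there is no ∂_3, so H_2 ≅ Z.

H_0 = Z,  H_1 = Z^2,  H_2 = Z.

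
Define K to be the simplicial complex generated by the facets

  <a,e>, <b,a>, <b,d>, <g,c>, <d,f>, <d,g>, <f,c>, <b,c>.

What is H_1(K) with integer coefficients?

H_1 ≅ Z^2.

Take the total order a < b < c < d < e < f < g on the vertex set. Then K (dimension 1) consists of the simplices:

  0-simplices (7): a, b, c, d, e, f, g
  1-simplices (8): ab, ae, bc, bd, cf, cg, df, dg

giving chain groups C_0 ≅ Z^7, C_1 ≅ Z^8.

∂_1: C_1 → C_0 maps an edge to its endpoints' difference, ∂[p,q] = q − p.
As a 7×8 matrix over Z this has rank 6, with invariant factors (1,1,1,1,1,1).

From H_k ≅ ker(∂_k) / im(∂_{k+1}) we obtain:

  H_1: rank ker ∂_1 − rank ∂_2 = (8 − 6) − 0 = 2, and there is no ∂_2, so H_1 = Z^2.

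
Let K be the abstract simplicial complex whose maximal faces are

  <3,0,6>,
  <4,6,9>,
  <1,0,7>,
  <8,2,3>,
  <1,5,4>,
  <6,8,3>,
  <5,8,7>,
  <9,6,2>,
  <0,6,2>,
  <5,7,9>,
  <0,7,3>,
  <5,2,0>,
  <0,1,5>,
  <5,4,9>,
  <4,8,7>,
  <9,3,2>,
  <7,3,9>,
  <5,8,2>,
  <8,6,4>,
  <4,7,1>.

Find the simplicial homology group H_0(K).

H_0 = Z.

We work with the vertex ordering 0 < 1 < 2 < 3 < 4 < 5 < 6 < 7 < 8 < 9. The simplices of K, each written with vertices in increasing order, are:

  0-simplices (10): [0], [1], [2], [3], [4], [5], [6], [7], [8], [9]
  1-simplices (30): (30 of them)
  2-simplices (20): (20 of them)

so the chain groups are C_0 ≅ Z^10, C_1 ≅ Z^30, C_2 ≅ Z^20.

∂_1: C_1 → C_0 is given by ∂[p,q] = [q] − [p]. For instance
  ∂[2,3] = [3] − [2].
The 10×30 boundary matrix has rank 9 and Smith normal form diag(1,1,1,1,1,1,1,1,1).

Boundary ∂_2: C_2 → C_1 sends each 2-simplex [p,q,r] to [q,r] − [p,r] + [p,q]. For instance
  ∂[1,4,5] = [4,5] − [1,5] + [1,4],
  ∂[4,5,9] = [5,9] − [4,9] + [4,5].
The 30×20 boundary matrix has rank 20 and Smith normal form diag(1,1,1,1,1,1,1,1,1,1,1,1,1,1,1,1,1,1,1,2).

Reading off H_k = ker ∂_k / im ∂_{k+1}:

  H_0: rank C_0 − rank ∂_1 = 10 − 9 = 1, and the invariant factors of ∂_1 are all 1, so H_0 ≅ Z.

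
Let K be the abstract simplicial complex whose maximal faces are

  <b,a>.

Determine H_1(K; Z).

H_1 = 0.

K has 2 vertices, 1 edge.
rank ∂_1 = 1, rank ∂_2 = 0 ⇒ b_1 = 1 − 1 − 0 = 0. So H_1 = 0.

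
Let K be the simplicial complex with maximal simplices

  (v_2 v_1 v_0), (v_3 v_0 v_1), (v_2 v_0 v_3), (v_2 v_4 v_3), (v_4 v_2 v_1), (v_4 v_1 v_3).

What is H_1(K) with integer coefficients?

H_1 ≅ 0.

Order the vertices as v_0 < v_1 < v_2 < v_3 < v_4. Listing each simplex with vertices in this order, K has dimension 2 with simplices:

  0-simplices (5): [v_0], [v_1], [v_2], [v_3], [v_4]
  1-simplices (9): [v_0,v_1], [v_0,v_2], [v_0,v_3], [v_1,v_2], [v_1,v_3], [v_1,v_4], [v_2,v_3], [v_2,v_4], [v_3,v_4]
  2-simplices (6): [v_0,v_1,v_2], [v_0,v_1,v_3], [v_0,v_2,v_3], [v_1,v_2,v_4], [v_1,v_3,v_4], [v_2,v_3,v_4]

so the chain groups are C_0 ≅ Z^5, C_1 ≅ Z^9, C_2 ≅ Z^6.

The boundary map ∂_1: C_1 → C_0 is given by ∂[p,q] = [q] − [p]. For instance
  ∂[v_1,v_3] = [v_3] − [v_1].
The 5×9 boundary matrix has rank 4 and Smith normal form diag(1,1,1,1).

∂_2: C_2 → C_1 acts by ∂[p,q,r] = [q,r] − [p,r] + [p,q]. For instance
  ∂[v_0,v_1,v_3] = [v_1,v_3] − [v_0,v_3] + [v_0,v_1],
  ∂[v_2,v_3,v_4] = [v_3,v_4] − [v_2,v_4] + [v_2,v_3].
This gives a 9×6 integer matrix of rank 5; reducing to Smith normal form yields diagonal entries (1,1,1,1,1).

From H_k ≅ ker(∂_k) / im(∂_{k+1}) we obtain:

  H_1: rank ker ∂_1 − rank ∂_2 = (9 − 4) − 5 = 0, and the invariant factors of ∂_2 are all 1, so H_1 ≅ 0.

(K is a triangulation of the 2-sphere S^2.)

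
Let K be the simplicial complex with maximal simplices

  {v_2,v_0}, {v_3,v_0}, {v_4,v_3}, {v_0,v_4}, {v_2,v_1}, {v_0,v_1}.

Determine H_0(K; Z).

Take the total order v_0 < v_1 < v_2 < v_3 < v_4 on the vertex set. Then K (dimension 1) consists of the simplices:

  0-simplices (5): [v_0], [v_1], [v_2], [v_3], [v_4]
  1-simplices (6): [v_0,v_1], [v_0,v_2], [v_0,v_3], [v_0,v_4], [v_1,v_2], [v_3,v_4]

giving chain groups C_0 ≅ Z^5, C_1 ≅ Z^6.

∂_1: C_1 → C_0 is given by ∂[p,q] = [q] − [p]. For instance
  ∂[v_0,v_2] = [v_2] − [v_0].
The 5×6 boundary matrix has rank 4 and Smith normal form diag(1,1,1,1).

Computing H_k = (kernel of ∂_k) / (image of ∂_{k+1}):

  H_0: rank C_0 − rank ∂_1 = 5 − 4 = 1, and the invariant factors of ∂_1 are all 1, so H_0 = Z.

H_0 = Z.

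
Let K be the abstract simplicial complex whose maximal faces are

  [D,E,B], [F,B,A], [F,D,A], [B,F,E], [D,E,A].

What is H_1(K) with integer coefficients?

Fix the vertex order A < B < D < E < F and write every simplex with vertices in increasing order. Then dim K = 2 and the simplices of K are:

  0-simplices (5): A, B, D, E, F
  1-simplices (10): AB, AD, AE, AF, BD, BE, BF, DE, DF, EF
  2-simplices (5): ABF, ADE, ADF, BDE, BEF

giving chain groups C_0 ≅ Z^5, C_1 ≅ Z^10, C_2 ≅ Z^5.

Boundary ∂_1: C_1 → C_0 sends each edge [p,q] (with p < q) to q − p.
This gives a 5×10 integer matrix of rank 4; reducing to Smith normal form yields diagonal entries (1,1,1,1).

∂_2: C_2 → C_1 maps a triangle to the signed sum of its edges. For instance
  ∂ADF = DF − AF + AD,
  ∂ADE = DE − AE + AD.
The resulting 10×5 matrix has rank 5, and its Smith normal form has invariant factors (1,1,1,1,1).

From H_k ≅ ker(∂_k) / im(∂_{k+1}) we obtain:

  H_1: rank ker ∂_1 − rank ∂_2 = (10 − 4) − 5 = 1, and the invariant factors of ∂_2 are all 1, so H_1 = Z.

H_1 = Z.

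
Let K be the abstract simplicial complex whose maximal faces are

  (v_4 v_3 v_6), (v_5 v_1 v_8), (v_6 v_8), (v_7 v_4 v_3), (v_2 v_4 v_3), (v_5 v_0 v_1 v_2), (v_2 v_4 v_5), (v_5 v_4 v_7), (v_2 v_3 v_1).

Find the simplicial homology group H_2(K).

We work with the vertex ordering v_0 < v_1 < v_2 < v_3 < v_4 < v_5 < v_6 < v_7 < v_8. The simplices of K, each written with vertices in increasing order, are:

  0-simplices (9): [v_0], [v_1], [v_2], [v_3], [v_4], [v_5], [v_6], [v_7], [v_8]
  1-simplices (19): (19 of them)
  2-simplices (11): (11 of them)
  3-simplices (1): [v_0,v_1,v_2,v_5]

Hence C_0 ≅ Z^9, C_1 ≅ Z^19, C_2 ≅ Z^11, C_3 ≅ Z^1.

Boundary ∂_1: C_1 → C_0 maps an edge to its endpoints' difference, ∂[p,q] = q − p.
The 9×19 boundary matrix has rank 8 and Smith normal form diag(1,1,1,1,1,1,1,1).

The boundary map ∂_2: C_2 → C_1 sends each 2-simplex [p,q,r] to [q,r] − [p,r] + [p,q]. For instance
  ∂[v_3,v_4,v_6] = [v_4,v_6] − [v_3,v_6] + [v_3,v_4],
  ∂[v_1,v_5,v_8] = [v_5,v_8] − [v_1,v_8] + [v_1,v_5].
As a 19×11 matrix over Z this has rank 10, with invariant factors (1,1,1,1,1,1,1,1,1,1).

The boundary map ∂_3: C_3 → C_2 sends each 3-simplex σ to the alternating sum Σ_i (−1)^i (σ with its i-th vertex removed). For instance
  ∂[v_0,v_1,v_2,v_5] = [v_1,v_2,v_5] − [v_0,v_2,v_5] + [v_0,v_1,v_5] − [v_0,v_1,v_2].
The 11×1 boundary matrix has rank 1 and Smith normal form diag(1).

Computing H_k = (kernel of ∂_k) / (image of ∂_{k+1}):

  H_2: rank ker ∂_2 − rank ∂_3 = (11 − 10) − 1 = 0, and the invariant factors of ∂_3 are all 1, so H_2 ≅ 0.

H_2 = 0.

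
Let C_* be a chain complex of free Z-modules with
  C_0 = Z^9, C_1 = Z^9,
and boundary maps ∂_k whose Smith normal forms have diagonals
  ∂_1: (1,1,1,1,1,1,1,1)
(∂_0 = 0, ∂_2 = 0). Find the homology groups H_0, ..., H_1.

H_0: b_0 = 9 − 0 − 8 = 1; torsion from ∂_1 factors > 1: none. So H_0 ≅ Z.
H_1: b_1 = 9 − 8 − 0 = 1; torsion from ∂_2 factors > 1: none. So H_1 ≅ Z.

H_0 ≅ Z,  H_1 ≅ Z.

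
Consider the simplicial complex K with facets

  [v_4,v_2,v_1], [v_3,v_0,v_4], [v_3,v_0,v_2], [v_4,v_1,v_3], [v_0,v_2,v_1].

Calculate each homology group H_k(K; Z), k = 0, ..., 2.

Take the total order v_0 < v_1 < v_2 < v_3 < v_4 on the vertex set. Then K (dimension 2) consists of the simplices:

  0-simplices (5): [v_0], [v_1], [v_2], [v_3], [v_4]
  1-simplices (10): [v_0,v_1], [v_0,v_2], [v_0,v_3], [v_0,v_4], [v_1,v_2], [v_1,v_3], [v_1,v_4], [v_2,v_3], [v_2,v_4], [v_3,v_4]
  2-simplices (5): [v_0,v_1,v_2], [v_0,v_2,v_3], [v_0,v_3,v_4], [v_1,v_2,v_4], [v_1,v_3,v_4]

Hence C_0 ≅ Z^5, C_1 ≅ Z^10, C_2 ≅ Z^5.

∂_1: C_1 → C_0 maps an edge to its endpoints' difference, ∂[p,q] = q − p. For instance
  ∂[v_0,v_1] = [v_1] − [v_0].
The 5×10 boundary matrix has rank 4 and Smith normal form diag(1,1,1,1).

∂_2: C_2 → C_1 sends each 2-simplex [p,q,r] to [q,r] − [p,r] + [p,q]. For instance
  ∂[v_1,v_3,v_4] = [v_3,v_4] − [v_1,v_4] + [v_1,v_3],
  ∂[v_0,v_1,v_2] = [v_1,v_2] − [v_0,v_2] + [v_0,v_1].
The 10×5 boundary matrix has rank 5 and Smith normal form diag(1,1,1,1,1).

Computing H_k = (kernel of ∂_k) / (image of ∂_{k+1}):

  H_0: rank C_0 − rank ∂_1 = 5 − 4 = 1, and the invariant factors of ∂_1 are all 1, so H_0 ≅ Z.
  H_1: rank ker ∂_1 − rank ∂_2 = (10 − 4) − 5 = 1, and the invariant factors of ∂_2 are all 1, so H_1 ≅ Z.
  H_2: rank ker ∂_2 − rank ∂_3 = (5 − 5) − 0 = 0, and there is no ∂_3, so H_2 ≅ 0.

(K is a triangulation of the Möbius band.)

H_0 ≅ Z,  H_1 ≅ Z,  H_2 = 0.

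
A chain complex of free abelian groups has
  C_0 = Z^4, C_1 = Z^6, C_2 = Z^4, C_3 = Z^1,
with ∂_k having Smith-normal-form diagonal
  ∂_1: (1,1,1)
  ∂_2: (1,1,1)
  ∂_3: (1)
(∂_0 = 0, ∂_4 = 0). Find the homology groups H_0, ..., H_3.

H_0 = Z,  H_1 = 0,  H_2 = 0,  H_3 = 0.

H_0: b_0 = 4 − 0 − 3 = 1; torsion from ∂_1 factors > 1: none. So H_0 = Z.
H_1: b_1 = 6 − 3 − 3 = 0; torsion from ∂_2 factors > 1: none. So H_1 = 0.
H_2: b_2 = 4 − 3 − 1 = 0; torsion from ∂_3 factors > 1: none. So H_2 = 0.
H_3: b_3 = 1 − 1 − 0 = 0; torsion from ∂_4 factors > 1: none. So H_3 = 0.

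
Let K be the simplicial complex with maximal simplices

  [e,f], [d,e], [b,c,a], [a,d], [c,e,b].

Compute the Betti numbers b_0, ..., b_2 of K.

Take the total order a < b < c < d < e < f on the vertex set. Then K (dimension 2) consists of the simplices:

  0-simplices (6): a, b, c, d, e, f
  1-simplices (8): ab, ac, ad, bc, be, ce, de, ef
  2-simplices (2): abc, bce

giving chain groups C_0 ≅ Z^6, C_1 ≅ Z^8, C_2 ≅ Z^2.

The boundary map ∂_1: C_1 → C_0 is given by ∂[p,q] = [q] − [p].
This gives a 6×8 integer matrix of rank 5; reducing to Smith normal form yields diagonal entries (1,1,1,1,1).

Boundary ∂_2: C_2 → C_1 acts by ∂[p,q,r] = [q,r] − [p,r] + [p,q]. For instance
  ∂abc = bc − ac + ab,
  ∂bce = ce − be + bc.
This gives a 8×2 integer matrix of rank 2; reducing to Smith normal form yields diagonal entries (1,1).

From H_k ≅ ker(∂_k) / im(∂_{k+1}) we obtain:

  H_0: rank C_0 − rank ∂_1 = 6 − 5 = 1, and the invariant factors of ∂_1 are all 1, so H_0 ≅ Z.
  H_1: rank ker ∂_1 − rank ∂_2 = (8 − 5) − 2 = 1, and the invariant factors of ∂_2 are all 1, so H_1 ≅ Z.
  H_2: rank ker ∂_2 − rank ∂_3 = (2 − 2) − 0 = 0, and there is no ∂_3, so H_2 ≅ 0.

Hence the Betti numbers are b_0 = 1, b_1 = 1, b_2 = 0.

b_0 = 1, b_1 = 1, b_2 = 0.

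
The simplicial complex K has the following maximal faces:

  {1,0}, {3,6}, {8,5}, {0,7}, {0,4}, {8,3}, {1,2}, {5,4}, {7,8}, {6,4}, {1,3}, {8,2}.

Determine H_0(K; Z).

Fix the vertex order 0 < 1 < 2 < 3 < 4 < 5 < 6 < 7 < 8 and write every simplex with vertices in increasing order. Then dim K = 1 and the simplices of K are:

  0-simplices (9): [0], [1], [2], [3], [4], [5], [6], [7], [8]
  1-simplices (12): [0,1], [0,4], [0,7], [1,2], [1,3], [2,8], [3,6], [3,8], [4,5], [4,6], [5,8], [7,8]

so the chain groups are C_0 ≅ Z^9, C_1 ≅ Z^12.

∂_1: C_1 → C_0 maps an edge to its endpoints' difference, ∂[p,q] = q − p.
The 9×12 boundary matrix has rank 8 and Smith normal form diag(1,1,1,1,1,1,1,1).

Computing H_k = (kernel of ∂_k) / (image of ∂_{k+1}):

  H_0: rank C_0 − rank ∂_1 = 9 − 8 = 1, and the invariant factors of ∂_1 are all 1, so H_0 ≅ Z.

H_0 = Z.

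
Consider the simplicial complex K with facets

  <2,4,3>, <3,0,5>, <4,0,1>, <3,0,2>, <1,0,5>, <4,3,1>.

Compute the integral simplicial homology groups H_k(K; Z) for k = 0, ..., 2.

We work with the vertex ordering 0 < 1 < 2 < 3 < 4 < 5. The simplices of K, each written with vertices in increasing order, are:

  0-simplices (6): [0], [1], [2], [3], [4], [5]
  1-simplices (12): [0,1], [0,2], [0,3], [0,4], [0,5], [1,3], [1,4], [1,5], [2,3], [2,4], [3,4], [3,5]
  2-simplices (6): [0,1,4], [0,1,5], [0,2,3], [0,3,5], [1,3,4], [2,3,4]

so the chain groups are C_0 ≅ Z^6, C_1 ≅ Z^12, C_2 ≅ Z^6.

Boundary ∂_1: C_1 → C_0 is given by ∂[p,q] = [q] − [p].
The resulting 6×12 matrix has rank 5, and its Smith normal form has invariant factors (1,1,1,1,1).

Boundary ∂_2: C_2 → C_1 acts by ∂[p,q,r] = [q,r] − [p,r] + [p,q]. For instance
  ∂[0,3,5] = [3,5] − [0,5] + [0,3],
  ∂[1,3,4] = [3,4] − [1,4] + [1,3].
The 12×6 boundary matrix has rank 6 and Smith normal form diag(1,1,1,1,1,1).

Computing H_k = (kernel of ∂_k) / (image of ∂_{k+1}):

  H_0: rank C_0 − rank ∂_1 = 6 − 5 = 1, and the invariant factors of ∂_1 are all 1, so H_0 ≅ Z.
  H_1: rank ker ∂_1 − rank ∂_2 = (12 − 5) − 6 = 1, and the invariant factors of ∂_2 are all 1, so H_1 ≅ Z.
  H_2: rank ker ∂_2 − rank ∂_3 = (6 − 6) − 0 = 0, and there is no ∂_3, so H_2 ≅ 0.

H_0 = Z,  H_1 = Z,  H_2 = 0.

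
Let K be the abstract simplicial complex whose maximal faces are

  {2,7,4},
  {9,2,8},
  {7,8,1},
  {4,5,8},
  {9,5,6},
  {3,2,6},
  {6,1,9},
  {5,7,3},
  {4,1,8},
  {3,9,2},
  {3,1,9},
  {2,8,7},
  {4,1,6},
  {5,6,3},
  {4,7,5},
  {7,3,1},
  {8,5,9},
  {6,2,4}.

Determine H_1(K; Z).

H_1 = Z ⊕ Z_2.

Order the vertices as 1 < 2 < 3 < 4 < 5 < 6 < 7 < 8 < 9. Listing each simplex with vertices in this order, K has dimension 2 with simplices:

  0-simplices (9): [1], [2], [3], [4], [5], [6], [7], [8], [9]
  1-simplices (27): (27 of them)
  2-simplices (18): [1,3,7], [1,3,9], [1,4,6], [1,4,8], [1,6,9], [1,7,8], [2,3,6], [2,3,9], [2,4,6], [2,4,7], [2,7,8], [2,8,9], [3,5,6], [3,5,7], [4,5,7], [4,5,8], [5,6,9], [5,8,9]

so the chain groups are C_0 ≅ Z^9, C_1 ≅ Z^27, C_2 ≅ Z^18.

Boundary ∂_1: C_1 → C_0 maps an edge to its endpoints' difference, ∂[p,q] = q − p.
The resulting 9×27 matrix has rank 8, and its Smith normal form has invariant factors (1,1,1,1,1,1,1,1).

Boundary ∂_2: C_2 → C_1 sends each 2-simplex [p,q,r] to [q,r] − [p,r] + [p,q]. For instance
  ∂[2,4,7] = [4,7] − [2,7] + [2,4],
  ∂[1,4,8] = [4,8] − [1,8] + [1,4].
The resulting 27×18 matrix has rank 18, and its Smith normal form has invariant factors (1,1,1,1,1,1,1,1,1,1,1,1,1,1,1,1,1,2).

From H_k ≅ ker(∂_k) / im(∂_{k+1}) we obtain:

  H_1: rank ker ∂_1 − rank ∂_2 = (27 − 8) − 18 = 1, and ∂_2 has invariant factor 2 > 1, so H_1 ≅ Z ⊕ Z_2.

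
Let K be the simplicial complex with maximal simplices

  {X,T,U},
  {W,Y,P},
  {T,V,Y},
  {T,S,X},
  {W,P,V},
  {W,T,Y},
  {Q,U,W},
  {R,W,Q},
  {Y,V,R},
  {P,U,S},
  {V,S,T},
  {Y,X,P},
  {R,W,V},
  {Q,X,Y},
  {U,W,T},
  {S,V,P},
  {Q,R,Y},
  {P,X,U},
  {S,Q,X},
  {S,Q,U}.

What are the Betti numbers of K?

b_0 = 1, b_1 = 1, b_2 = 0.

Order the vertices as P < Q < R < S < T < U < V < W < X < Y. Listing each simplex with vertices in this order, K has dimension 2 with simplices:

  0-simplices (10): P, Q, R, S, T, U, V, W, X, Y
  1-simplices (30): PS, PU, PV, PW, PX, PY, QR, QS, QU, QW, QX, QY, RV, RW, RY, ST, SU, SV, SX, TU, TV, TW, TX, TY, UW, UX, VW, VY, WY, XY
  2-simplices (20): PSU, PSV, PUX, PVW, PWY, PXY, QRW, QRY, QSU, QSX, QUW, QXY, RVW, RVY, STV, STX, TUW, TUX, TVY, TWY

so the chain groups are C_0 ≅ Z^10, C_1 ≅ Z^30, C_2 ≅ Z^20.

Boundary ∂_1: C_1 → C_0 is given by ∂[p,q] = [q] − [p]. For instance
  ∂VW = W − V.
The resulting 10×30 matrix has rank 9, and its Smith normal form has invariant factors (1,1,1,1,1,1,1,1,1).

The boundary map ∂_2: C_2 → C_1 acts by ∂[p,q,r] = [q,r] − [p,r] + [p,q]. For instance
  ∂QRY = RY − QY + QR,
  ∂PXY = XY − PY + PX.
The resulting 30×20 matrix has rank 20, and its Smith normal form has invariant factors (1,1,1,1,1,1,1,1,1,1,1,1,1,1,1,1,1,1,1,2).

Now H_k = ker ∂_k / im ∂_{k+1}, so:

  H_0: rank C_0 − rank ∂_1 = 10 − 9 = 1, and the invariant factors of ∂_1 are all 1, so H_0 ≅ Z.
  H_1: rank ker ∂_1 − rank ∂_2 = (30 − 9) − 20 = 1, and ∂_2 has invariant factor 2 > 1, so H_1 ≅ Z ⊕ Z/2Z.
  H_2: rank ker ∂_2 − rank ∂_3 = (20 − 20) − 0 = 0, and there is no ∂_3, so H_2 ≅ 0.

Hence the Betti numbers are b_0 = 1, b_1 = 1, b_2 = 0.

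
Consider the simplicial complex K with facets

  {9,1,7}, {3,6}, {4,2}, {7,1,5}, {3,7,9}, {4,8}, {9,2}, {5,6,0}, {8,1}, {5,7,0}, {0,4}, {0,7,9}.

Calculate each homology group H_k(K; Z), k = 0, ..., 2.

Fix the vertex order 0 < 1 < 2 < 3 < 4 < 5 < 6 < 7 < 8 < 9 and write every simplex with vertices in increasing order. Then dim K = 2 and the simplices of K are:

  0-simplices (10): [0], [1], [2], [3], [4], [5], [6], [7], [8], [9]
  1-simplices (18): [0,4], [0,5], [0,6], [0,7], [0,9], [1,5], [1,7], [1,8], [1,9], [2,4], [2,9], [3,6], [3,7], [3,9], [4,8], [5,6], [5,7], [7,9]
  2-simplices (6): [0,5,6], [0,5,7], [0,7,9], [1,5,7], [1,7,9], [3,7,9]

so the chain groups are C_0 ≅ Z^10, C_1 ≅ Z^18, C_2 ≅ Z^6.

Boundary ∂_1: C_1 → C_0 is given by ∂[p,q] = [q] − [p]. For instance
  ∂[5,6] = [6] − [5].
As a 10×18 matrix over Z this has rank 9, with invariant factors (1,1,1,1,1,1,1,1,1).

∂_2: C_2 → C_1 sends each 2-simplex [p,q,r] to [q,r] − [p,r] + [p,q]. For instance
  ∂[0,5,6] = [5,6] − [0,6] + [0,5],
  ∂[0,5,7] = [5,7] − [0,7] + [0,5].
As a 18×6 matrix over Z this has rank 6, with invariant factors (1,1,1,1,1,1).

Reading off H_k = ker ∂_k / im ∂_{k+1}:

  H_0: rank C_0 − rank ∂_1 = 10 − 9 = 1, and the invariant factors of ∂_1 are all 1, so H_0 ≅ Z.
  H_1: rank ker ∂_1 − rank ∂_2 = (18 − 9) − 6 = 3, and the invariant factors of ∂_2 are all 1, so H_1 ≅ Z^3.
  H_2: rank ker ∂_2 − rank ∂_3 = (6 − 6) − 0 = 0, and there is no ∂_3, so H_2 ≅ 0.

H_0 = Z,  H_1 = Z^3,  H_2 = 0.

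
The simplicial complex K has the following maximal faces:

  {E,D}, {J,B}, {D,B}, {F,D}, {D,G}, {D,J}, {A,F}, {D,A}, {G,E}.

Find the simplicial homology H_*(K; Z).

H_0 = Z,  H_1 = Z^3.

Take the total order A < B < D < E < F < G < J on the vertex set. Then K (dimension 1) consists of the simplices:

  0-simplices (7): A, B, D, E, F, G, J
  1-simplices (9): AD, AF, BD, BJ, DE, DF, DG, DJ, EG

giving chain groups C_0 ≅ Z^7, C_1 ≅ Z^9.

The boundary map ∂_1: C_1 → C_0 sends each edge [p,q] (with p < q) to q − p. For instance
  ∂AF = F − A.
This gives a 7×9 integer matrix of rank 6; reducing to Smith normal form yields diagonal entries (1,1,1,1,1,1).

From H_k ≅ ker(∂_k) / im(∂_{k+1}) we obtain:

  H_0: rank C_0 − rank ∂_1 = 7 − 6 = 1, and the invariant factors of ∂_1 are all 1, so H_0 ≅ Z.
  H_1: rank ker ∂_1 − rank ∂_2 = (9 − 6) − 0 = 3, and there is no ∂_2, so H_1 ≅ Z^3.

(K is a triangulation of a wedge of 3 circles.)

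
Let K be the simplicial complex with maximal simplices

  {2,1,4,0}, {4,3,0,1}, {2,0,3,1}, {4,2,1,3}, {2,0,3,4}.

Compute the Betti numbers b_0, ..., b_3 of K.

Take the total order 0 < 1 < 2 < 3 < 4 on the vertex set. Then K (dimension 3) consists of the simplices:

  0-simplices (5): [0], [1], [2], [3], [4]
  1-simplices (10): [0,1], [0,2], [0,3], [0,4], [1,2], [1,3], [1,4], [2,3], [2,4], [3,4]
  2-simplices (10): [0,1,2], [0,1,3], [0,1,4], [0,2,3], [0,2,4], [0,3,4], [1,2,3], [1,2,4], [1,3,4], [2,3,4]
  3-simplices (5): [0,1,2,3], [0,1,2,4], [0,1,3,4], [0,2,3,4], [1,2,3,4]

Hence C_0 ≅ Z^5, C_1 ≅ Z^10, C_2 ≅ Z^10, C_3 ≅ Z^5.

The boundary map ∂_1: C_1 → C_0 sends each edge [p,q] (with p < q) to q − p. For instance
  ∂[3,4] = [4] − [3].
The resulting 5×10 matrix has rank 4, and its Smith normal form has invariant factors (1,1,1,1).

∂_2: C_2 → C_1 maps a triangle to the signed sum of its edges. For instance
  ∂[2,3,4] = [3,4] − [2,4] + [2,3],
  ∂[1,2,3] = [2,3] − [1,3] + [1,2].
As a 10×10 matrix over Z this has rank 6, with invariant factors (1,1,1,1,1,1).

The boundary map ∂_3: C_3 → C_2 sends each 3-simplex σ to the alternating sum Σ_i (−1)^i (σ with its i-th vertex removed). For instance
  ∂[0,2,3,4] = [2,3,4] − [0,3,4] + [0,2,4] − [0,2,3],
  ∂[1,2,3,4] = [2,3,4] − [1,3,4] + [1,2,4] − [1,2,3].
As a 10×5 matrix over Z this has rank 4, with invariant factors (1,1,1,1).

From H_k ≅ ker(∂_k) / im(∂_{k+1}) we obtain:

  H_0: rank C_0 − rank ∂_1 = 5 − 4 = 1, and the invariant factors of ∂_1 are all 1, so H_0 = Z.
  H_1: rank ker ∂_1 − rank ∂_2 = (10 − 4) − 6 = 0, and the invariant factors of ∂_2 are all 1, so H_1 = 0.
  H_2: rank ker ∂_2 − rank ∂_3 = (10 − 6) − 4 = 0, and the invariant factors of ∂_3 are all 1, so H_2 = 0.
  H_3: rank ker ∂_3 − rank ∂_4 = (5 − 4) − 0 = 1, and there is no ∂_4, so H_3 = Z.

Hence the Betti numbers are b_0 = 1, b_1 = 0, b_2 = 0, b_3 = 1.

b_0 = 1, b_1 = 0, b_2 = 0, b_3 = 1.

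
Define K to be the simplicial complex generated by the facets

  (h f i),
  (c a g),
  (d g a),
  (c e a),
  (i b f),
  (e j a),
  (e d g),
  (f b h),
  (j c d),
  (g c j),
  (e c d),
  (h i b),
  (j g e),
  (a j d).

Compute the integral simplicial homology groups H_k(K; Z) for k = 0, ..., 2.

H_0 ≅ Z^2,  H_1 ≅ Z_2,  H_2 ≅ Z.

Order the vertices as a < b < c < d < e < f < g < h < i < j. Listing each simplex with vertices in this order, K has dimension 2 with simplices:

  0-simplices (10): a, b, c, d, e, f, g, h, i, j
  1-simplices (21): ac, ad, ae, ag, aj, bf, bh, bi, cd, ce, cg, cj, de, dg, dj, eg, ej, fh, fi, gj, hi
  2-simplices (14): ace, acg, adg, adj, aej, bfh, bfi, bhi, cde, cdj, cgj, deg, egj, fhi

Hence C_0 ≅ Z^10, C_1 ≅ Z^21, C_2 ≅ Z^14.

∂_1: C_1 → C_0 sends each edge [p,q] (with p < q) to q − p. For instance
  ∂eg = g − e.
The 10×21 boundary matrix has rank 8 and Smith normal form diag(1,1,1,1,1,1,1,1).

Boundary ∂_2: C_2 → C_1 sends each 2-simplex [p,q,r] to [q,r] − [p,r] + [p,q]. For instance
  ∂cgj = gj − cj + cg,
  ∂aej = ej − aj + ae.
This gives a 21×14 integer matrix of rank 13; reducing to Smith normal form yields diagonal entries (1,1,1,1,1,1,1,1,1,1,1,1,2).

Computing H_k = (kernel of ∂_k) / (image of ∂_{k+1}):

  H_0: rank C_0 − rank ∂_1 = 10 − 8 = 2, and the invariant factors of ∂_1 are all 1, so H_0 = Z^2.
  H_1: rank ker ∂_1 − rank ∂_2 = (21 − 8) − 13 = 0, and ∂_2 has invariant factor 2 > 1, so H_1 = Z_2.
  H_2: rank ker ∂_2 − rank ∂_3 = (14 − 13) − 0 = 1, and there is no ∂_3, so H_2 = Z.

As a check, the Euler characteristic is 10 − 21 + 14 = 3, which agrees with 2 − 0 + 1 = 3.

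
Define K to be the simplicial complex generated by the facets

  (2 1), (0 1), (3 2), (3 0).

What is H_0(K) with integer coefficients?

H_0 ≅ Z.

Fix the vertex order 0 < 1 < 2 < 3 and write every simplex with vertices in increasing order. Then dim K = 1 and the simplices of K are:

  0-simplices (4): [0], [1], [2], [3]
  1-simplices (4): [0,1], [0,3], [1,2], [2,3]

giving chain groups C_0 ≅ Z^4, C_1 ≅ Z^4.

∂_1: C_1 → C_0 is given by ∂[p,q] = [q] − [p].
This gives a 4×4 integer matrix of rank 3; reducing to Smith normal form yields diagonal entries (1,1,1).

Computing H_k = (kernel of ∂_k) / (image of ∂_{k+1}):

  H_0: rank C_0 − rank ∂_1 = 4 − 3 = 1, and the invariant factors of ∂_1 are all 1, so H_0 ≅ Z.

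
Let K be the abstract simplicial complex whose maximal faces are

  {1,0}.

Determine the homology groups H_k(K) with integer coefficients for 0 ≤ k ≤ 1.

H_0 = Z,  H_1 = 0.

We work with the vertex ordering 0 < 1. The simplices of K, each written with vertices in increasing order, are:

  0-simplices (2): [0], [1]
  1-simplices (1): [0,1]

giving chain groups C_0 ≅ Z^2, C_1 ≅ Z^1.

The boundary map ∂_1: C_1 → C_0 is given by ∂[p,q] = [q] − [p]. For instance
  ∂[0,1] = [1] − [0].
This gives a 2×1 integer matrix of rank 1; reducing to Smith normal form yields diagonal entries (1).

Now H_k = ker ∂_k / im ∂_{k+1}, so:

  H_0: rank C_0 − rank ∂_1 = 2 − 1 = 1, and the invariant factors of ∂_1 are all 1, so H_0 = Z.
  H_1: rank ker ∂_1 − rank ∂_2 = (1 − 1) − 0 = 0, and there is no ∂_2, so H_1 = 0.

As a check, the Euler characteristic is 2 − 1 = 1, which agrees with 1 − 0 = 1.
(K is a triangulation of the 1-simplex.)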